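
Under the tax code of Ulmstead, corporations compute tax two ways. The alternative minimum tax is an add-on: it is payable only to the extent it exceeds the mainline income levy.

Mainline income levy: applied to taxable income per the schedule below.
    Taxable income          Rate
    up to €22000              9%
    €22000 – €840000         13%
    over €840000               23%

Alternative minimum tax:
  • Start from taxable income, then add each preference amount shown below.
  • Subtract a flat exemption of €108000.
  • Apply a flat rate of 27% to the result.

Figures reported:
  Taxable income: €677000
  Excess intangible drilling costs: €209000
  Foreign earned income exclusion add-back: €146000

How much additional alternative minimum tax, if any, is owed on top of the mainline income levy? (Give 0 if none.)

€162350

Alternative minimum tax:
  Adjusted income: €677000 + €209000 + €146000 = €1032000
  Less exemption €108000 → base €924000
  €924000 × 27% = €249480

Mainline income levy:
  €22000 × 9% = €1980
  €655000 × 13% = €85150
  → €87130

Excess of alternative minimum tax over mainline income levy: €249480 − €87130 = €162350.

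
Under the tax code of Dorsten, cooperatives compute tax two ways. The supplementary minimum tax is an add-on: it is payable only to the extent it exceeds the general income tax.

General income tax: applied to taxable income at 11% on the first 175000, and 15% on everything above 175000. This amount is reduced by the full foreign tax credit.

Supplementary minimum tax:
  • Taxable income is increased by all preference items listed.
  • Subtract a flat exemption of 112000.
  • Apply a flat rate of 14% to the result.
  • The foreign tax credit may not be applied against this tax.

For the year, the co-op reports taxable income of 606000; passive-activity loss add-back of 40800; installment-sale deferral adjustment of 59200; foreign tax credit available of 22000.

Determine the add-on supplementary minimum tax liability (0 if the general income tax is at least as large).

21260

General income tax:
  175000 × 11% = 19250
  431000 × 15% = 64650
  → 83900
  Less foreign tax credit 22000 → 61900

Supplementary minimum tax:
  Adjusted income: 606000 + 40800 + 59200 = 706000
  Less exemption 112000 → base 594000
  594000 × 14% = 83160

Excess of supplementary minimum tax over general income tax: 83160 − 61900 = 21260.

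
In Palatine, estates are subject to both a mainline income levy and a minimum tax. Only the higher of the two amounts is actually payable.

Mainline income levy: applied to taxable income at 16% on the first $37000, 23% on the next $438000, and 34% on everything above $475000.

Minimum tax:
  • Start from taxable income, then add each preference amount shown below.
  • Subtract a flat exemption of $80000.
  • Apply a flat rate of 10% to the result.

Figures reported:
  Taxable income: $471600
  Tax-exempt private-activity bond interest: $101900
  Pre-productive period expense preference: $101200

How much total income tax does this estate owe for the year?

$105878

Mainline income levy:
  $37000 × 16% = $5920
  $434600 × 23% = $99958
  → $105878

Minimum tax:
  Adjusted income: $471600 + $101900 + $101200 = $674700
  Less exemption $80000 → base $594700
  $594700 × 10% = $59470

$105878 > $59470, so the mainline income levy governs.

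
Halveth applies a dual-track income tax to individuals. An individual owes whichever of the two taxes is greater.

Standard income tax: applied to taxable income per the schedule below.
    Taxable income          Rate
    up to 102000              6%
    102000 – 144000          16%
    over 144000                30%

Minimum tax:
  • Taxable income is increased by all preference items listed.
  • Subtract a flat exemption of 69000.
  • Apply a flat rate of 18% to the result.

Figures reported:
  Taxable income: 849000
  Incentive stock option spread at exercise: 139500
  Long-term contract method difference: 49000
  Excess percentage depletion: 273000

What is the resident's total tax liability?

224340

Standard income tax:
  102000 × 6% = 6120
  42000 × 16% = 6720
  705000 × 30% = 211500
  → 224340

Minimum tax:
  Adjusted income: 849000 + 139500 + 49000 + 273000 = 1310500
  Less exemption 69000 → base 1241500
  1241500 × 18% = 223470

224340 > 223470, so the standard income tax governs.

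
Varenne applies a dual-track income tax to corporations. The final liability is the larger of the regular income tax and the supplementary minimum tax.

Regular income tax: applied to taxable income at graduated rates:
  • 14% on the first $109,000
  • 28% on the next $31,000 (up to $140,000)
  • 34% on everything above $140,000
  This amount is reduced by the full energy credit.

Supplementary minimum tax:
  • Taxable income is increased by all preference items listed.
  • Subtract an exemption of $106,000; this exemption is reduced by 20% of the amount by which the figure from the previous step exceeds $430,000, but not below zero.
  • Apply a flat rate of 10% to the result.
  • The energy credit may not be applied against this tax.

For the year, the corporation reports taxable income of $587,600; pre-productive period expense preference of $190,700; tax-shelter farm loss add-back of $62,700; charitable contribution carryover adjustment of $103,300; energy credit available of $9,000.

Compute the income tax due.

$167,124

Supplementary minimum tax:
  Adjusted income: $587,600 + $190,700 + $62,700 + $103,300 = $944,300
  Exemption: $106,000 − 20% × ($944,300 − $430,000) = $106,000 − $102,860 = $3,140
  Base: $944,300 − $3,140 = $941,160
  $941,160 × 10% = $94,116

Regular income tax:
  $109,000 × 14% = $15,260
  $31,000 × 28% = $8,680
  $447,600 × 34% = $152,184
  → $176,124
  Less energy credit $9,000 → $167,124

$167,124 > $94,116, so the regular income tax governs.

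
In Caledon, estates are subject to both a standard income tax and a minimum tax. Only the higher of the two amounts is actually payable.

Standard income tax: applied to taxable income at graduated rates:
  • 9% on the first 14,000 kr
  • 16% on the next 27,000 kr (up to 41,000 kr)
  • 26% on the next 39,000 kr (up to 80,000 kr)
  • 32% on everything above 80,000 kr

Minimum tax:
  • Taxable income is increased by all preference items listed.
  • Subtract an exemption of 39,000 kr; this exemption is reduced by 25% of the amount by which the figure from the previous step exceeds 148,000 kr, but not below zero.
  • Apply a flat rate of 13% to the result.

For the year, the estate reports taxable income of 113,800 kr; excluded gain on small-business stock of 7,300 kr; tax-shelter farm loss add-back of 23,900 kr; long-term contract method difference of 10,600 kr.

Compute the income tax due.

Minimum tax:
  Adjusted income: 113,800 kr + 7,300 kr + 23,900 kr + 10,600 kr = 155,600 kr
  Exemption: 39,000 kr − 25% × (155,600 kr − 148,000 kr) = 39,000 kr − 1,900 kr = 37,100 kr
  Base: 155,600 kr − 37,100 kr = 118,500 kr
  118,500 kr × 13% = 15,405 kr

Standard income tax:
  14,000 kr × 9% = 1,260 kr
  27,000 kr × 16% = 4,320 kr
  39,000 kr × 26% = 10,140 kr
  33,800 kr × 32% = 10,816 kr
  → 26,536 kr

26,536 kr > 15,405 kr, so the standard income tax governs.

26,536 kr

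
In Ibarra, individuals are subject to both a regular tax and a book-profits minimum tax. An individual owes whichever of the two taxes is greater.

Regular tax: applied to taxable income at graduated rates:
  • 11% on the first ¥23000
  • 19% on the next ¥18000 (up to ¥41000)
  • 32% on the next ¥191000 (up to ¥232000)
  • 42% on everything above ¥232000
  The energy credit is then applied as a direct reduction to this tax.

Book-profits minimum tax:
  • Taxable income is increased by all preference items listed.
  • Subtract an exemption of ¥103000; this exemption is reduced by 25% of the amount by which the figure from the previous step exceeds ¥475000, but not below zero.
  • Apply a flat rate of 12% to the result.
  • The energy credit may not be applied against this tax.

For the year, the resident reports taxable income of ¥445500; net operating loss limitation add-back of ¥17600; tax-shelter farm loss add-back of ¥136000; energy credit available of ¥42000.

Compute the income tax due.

Book-profits minimum tax:
  Adjusted income: ¥445500 + ¥17600 + ¥136000 = ¥599100
  Exemption: ¥103000 − 25% × (¥599100 − ¥475000) = ¥103000 − ¥31025 = ¥71975
  Base: ¥599100 − ¥71975 = ¥527125
  ¥527125 × 12% = ¥63255

Regular tax:
  ¥23000 × 11% = ¥2530
  ¥18000 × 19% = ¥3420
  ¥191000 × 32% = ¥61120
  ¥213500 × 42% = ¥89670
  → ¥156740
  Less energy credit ¥42000 → ¥114740

¥114740 > ¥63255, so the regular tax governs.

¥114740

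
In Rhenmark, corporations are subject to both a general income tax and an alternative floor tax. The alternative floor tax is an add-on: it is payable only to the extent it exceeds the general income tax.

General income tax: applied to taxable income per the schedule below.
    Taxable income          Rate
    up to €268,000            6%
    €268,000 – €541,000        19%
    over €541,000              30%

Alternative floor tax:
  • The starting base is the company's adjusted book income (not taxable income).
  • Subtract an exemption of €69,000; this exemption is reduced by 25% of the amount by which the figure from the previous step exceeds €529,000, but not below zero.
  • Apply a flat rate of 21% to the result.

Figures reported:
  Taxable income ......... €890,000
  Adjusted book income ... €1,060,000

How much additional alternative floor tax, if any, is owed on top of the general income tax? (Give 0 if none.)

€49,950

Alternative floor tax:
  Base (adjusted book income): €1,060,000
  Exemption: 25% × (€1,060,000 − €529,000) = €132,750 ≥ €69,000, so the exemption is fully phased out
  Base: €1,060,000 − €0 = €1,060,000
  €1,060,000 × 21% = €222,600

General income tax:
  €268,000 × 6% = €16,080
  €273,000 × 19% = €51,870
  €349,000 × 30% = €104,700
  → €172,650

Excess of alternative floor tax over general income tax: €222,600 − €172,650 = €49,950.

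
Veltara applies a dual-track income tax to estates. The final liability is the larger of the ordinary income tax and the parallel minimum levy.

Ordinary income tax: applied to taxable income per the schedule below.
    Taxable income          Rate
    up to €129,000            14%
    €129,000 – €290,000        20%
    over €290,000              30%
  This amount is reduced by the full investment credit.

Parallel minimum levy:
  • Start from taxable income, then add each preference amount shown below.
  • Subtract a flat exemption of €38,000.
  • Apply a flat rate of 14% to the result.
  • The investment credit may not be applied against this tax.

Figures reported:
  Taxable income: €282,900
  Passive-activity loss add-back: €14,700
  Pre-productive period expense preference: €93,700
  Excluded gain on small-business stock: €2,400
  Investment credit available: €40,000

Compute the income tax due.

Parallel minimum levy:
  Adjusted income: €282,900 + €14,700 + €93,700 + €2,400 = €393,700
  Less exemption €38,000 → base €355,700
  €355,700 × 14% = €49,798

Ordinary income tax:
  €129,000 × 14% = €18,060
  €153,900 × 20% = €30,780
  → €48,840
  Less investment credit €40,000 → €8,840

€49,798 > €8,840, so the parallel minimum levy is the binding amount.

€49,798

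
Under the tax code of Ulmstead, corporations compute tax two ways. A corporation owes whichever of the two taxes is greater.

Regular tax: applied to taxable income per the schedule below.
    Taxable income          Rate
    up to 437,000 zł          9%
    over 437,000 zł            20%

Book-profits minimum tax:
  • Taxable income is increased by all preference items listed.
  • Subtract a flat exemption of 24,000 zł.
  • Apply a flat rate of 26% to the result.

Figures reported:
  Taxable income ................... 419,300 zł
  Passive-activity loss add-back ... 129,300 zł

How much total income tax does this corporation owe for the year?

Regular tax:
  419,300 zł × 9% = 37,737 zł

Book-profits minimum tax:
  Adjusted income: 419,300 zł + 129,300 zł = 548,600 zł
  Less exemption 24,000 zł → base 524,600 zł
  524,600 zł × 26% = 136,396 zł

136,396 zł > 37,737 zł, so the book-profits minimum tax is the binding amount.

136,396 zł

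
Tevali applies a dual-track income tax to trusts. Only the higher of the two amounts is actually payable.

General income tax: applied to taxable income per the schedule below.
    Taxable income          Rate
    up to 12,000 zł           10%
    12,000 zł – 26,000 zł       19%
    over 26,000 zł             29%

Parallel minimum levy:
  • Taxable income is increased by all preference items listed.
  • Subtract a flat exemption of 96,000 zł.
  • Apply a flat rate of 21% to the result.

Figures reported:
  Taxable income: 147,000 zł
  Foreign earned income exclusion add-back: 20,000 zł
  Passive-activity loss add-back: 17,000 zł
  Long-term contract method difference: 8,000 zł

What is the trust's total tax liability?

Parallel minimum levy:
  Adjusted income: 147,000 zł + 20,000 zł + 17,000 zł + 8,000 zł = 192,000 zł
  Less exemption 96,000 zł → base 96,000 zł
  96,000 zł × 21% = 20,160 zł

General income tax:
  12,000 zł × 10% = 1,200 zł
  14,000 zł × 19% = 2,660 zł
  121,000 zł × 29% = 35,090 zł
  → 38,950 zł

38,950 zł > 20,160 zł, so the general income tax governs.

38,950 zł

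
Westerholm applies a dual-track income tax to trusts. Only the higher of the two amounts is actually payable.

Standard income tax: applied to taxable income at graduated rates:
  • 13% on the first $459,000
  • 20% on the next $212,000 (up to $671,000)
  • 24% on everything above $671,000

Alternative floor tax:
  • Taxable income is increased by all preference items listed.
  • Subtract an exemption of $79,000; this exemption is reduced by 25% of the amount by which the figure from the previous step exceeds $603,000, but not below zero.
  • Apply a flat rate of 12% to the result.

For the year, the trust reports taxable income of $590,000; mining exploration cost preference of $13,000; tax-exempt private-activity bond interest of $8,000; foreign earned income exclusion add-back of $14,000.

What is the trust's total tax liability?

Alternative floor tax:
  Adjusted income: $590,000 + $13,000 + $8,000 + $14,000 = $625,000
  Exemption: $79,000 − 25% × ($625,000 − $603,000) = $79,000 − $5,500 = $73,500
  Base: $625,000 − $73,500 = $551,500
  $551,500 × 12% = $66,180

Standard income tax:
  $459,000 × 13% = $59,670
  $131,000 × 20% = $26,200
  → $85,870

$85,870 > $66,180, so the standard income tax governs.

$85,870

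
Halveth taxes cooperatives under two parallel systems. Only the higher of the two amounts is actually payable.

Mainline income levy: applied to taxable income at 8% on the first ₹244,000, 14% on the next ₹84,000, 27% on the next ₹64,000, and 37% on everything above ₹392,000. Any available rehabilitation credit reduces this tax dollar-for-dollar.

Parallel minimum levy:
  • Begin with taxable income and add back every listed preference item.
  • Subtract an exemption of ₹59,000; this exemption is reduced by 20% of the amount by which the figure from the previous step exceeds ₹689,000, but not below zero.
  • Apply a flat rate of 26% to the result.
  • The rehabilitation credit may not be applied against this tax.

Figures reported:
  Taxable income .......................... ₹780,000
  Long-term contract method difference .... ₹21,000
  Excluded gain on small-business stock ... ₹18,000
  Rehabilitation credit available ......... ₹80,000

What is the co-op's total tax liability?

₹204,360

Mainline income levy:
  ₹244,000 × 8% = ₹19,520
  ₹84,000 × 14% = ₹11,760
  ₹64,000 × 27% = ₹17,280
  ₹388,000 × 37% = ₹143,560
  → ₹192,120
  Less rehabilitation credit ₹80,000 → ₹112,120

Parallel minimum levy:
  Adjusted income: ₹780,000 + ₹21,000 + ₹18,000 = ₹819,000
  Exemption: ₹59,000 − 20% × (₹819,000 − ₹689,000) = ₹59,000 − ₹26,000 = ₹33,000
  Base: ₹819,000 − ₹33,000 = ₹786,000
  ₹786,000 × 26% = ₹204,360

₹204,360 > ₹112,120, so the parallel minimum levy is the binding amount.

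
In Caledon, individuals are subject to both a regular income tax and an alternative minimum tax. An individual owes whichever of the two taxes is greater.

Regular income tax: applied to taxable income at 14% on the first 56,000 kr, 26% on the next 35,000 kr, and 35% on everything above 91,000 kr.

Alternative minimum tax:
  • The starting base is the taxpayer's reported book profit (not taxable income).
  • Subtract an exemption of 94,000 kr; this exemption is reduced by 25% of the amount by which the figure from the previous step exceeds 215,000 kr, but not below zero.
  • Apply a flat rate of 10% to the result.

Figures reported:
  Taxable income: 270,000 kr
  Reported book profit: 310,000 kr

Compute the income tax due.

79,590 kr

Alternative minimum tax:
  Base (reported book profit): 310,000 kr
  Exemption: 94,000 kr − 25% × (310,000 kr − 215,000 kr) = 94,000 kr − 23,750 kr = 70,250 kr
  Base: 310,000 kr − 70,250 kr = 239,750 kr
  239,750 kr × 10% = 23,975 kr

Regular income tax:
  56,000 kr × 14% = 7,840 kr
  35,000 kr × 26% = 9,100 kr
  179,000 kr × 35% = 62,650 kr
  → 79,590 kr

79,590 kr > 23,975 kr, so the regular income tax governs.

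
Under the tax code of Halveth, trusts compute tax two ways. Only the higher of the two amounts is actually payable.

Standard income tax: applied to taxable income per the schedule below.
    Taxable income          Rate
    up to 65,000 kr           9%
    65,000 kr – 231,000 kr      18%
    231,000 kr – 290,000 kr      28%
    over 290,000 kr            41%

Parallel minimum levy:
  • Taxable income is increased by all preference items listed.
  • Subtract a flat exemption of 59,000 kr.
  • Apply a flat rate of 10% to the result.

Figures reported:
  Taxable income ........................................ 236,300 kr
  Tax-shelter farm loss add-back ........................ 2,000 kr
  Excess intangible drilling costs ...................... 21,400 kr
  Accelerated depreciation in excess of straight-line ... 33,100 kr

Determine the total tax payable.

Parallel minimum levy:
  Adjusted income: 236,300 kr + 2,000 kr + 21,400 kr + 33,100 kr = 292,800 kr
  Less exemption 59,000 kr → base 233,800 kr
  233,800 kr × 10% = 23,380 kr

Standard income tax:
  65,000 kr × 9% = 5,850 kr
  166,000 kr × 18% = 29,880 kr
  5,300 kr × 28% = 1,484 kr
  → 37,214 kr

37,214 kr > 23,380 kr, so the standard income tax governs.

37,214 kr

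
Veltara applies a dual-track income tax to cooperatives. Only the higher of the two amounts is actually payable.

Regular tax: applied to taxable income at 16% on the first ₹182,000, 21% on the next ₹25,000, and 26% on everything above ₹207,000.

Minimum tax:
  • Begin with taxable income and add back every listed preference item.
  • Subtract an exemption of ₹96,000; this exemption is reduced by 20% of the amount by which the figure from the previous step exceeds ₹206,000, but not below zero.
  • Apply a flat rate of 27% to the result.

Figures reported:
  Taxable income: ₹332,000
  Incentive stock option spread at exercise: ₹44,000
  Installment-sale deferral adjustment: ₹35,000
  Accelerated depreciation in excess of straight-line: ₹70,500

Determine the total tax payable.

₹118,962

Minimum tax:
  Adjusted income: ₹332,000 + ₹44,000 + ₹35,000 + ₹70,500 = ₹481,500
  Exemption: ₹96,000 − 20% × (₹481,500 − ₹206,000) = ₹96,000 − ₹55,100 = ₹40,900
  Base: ₹481,500 − ₹40,900 = ₹440,600
  ₹440,600 × 27% = ₹118,962

Regular tax:
  ₹182,000 × 16% = ₹29,120
  ₹25,000 × 21% = ₹5,250
  ₹125,000 × 26% = ₹32,500
  → ₹66,870

₹118,962 > ₹66,870, so the minimum tax is the binding amount.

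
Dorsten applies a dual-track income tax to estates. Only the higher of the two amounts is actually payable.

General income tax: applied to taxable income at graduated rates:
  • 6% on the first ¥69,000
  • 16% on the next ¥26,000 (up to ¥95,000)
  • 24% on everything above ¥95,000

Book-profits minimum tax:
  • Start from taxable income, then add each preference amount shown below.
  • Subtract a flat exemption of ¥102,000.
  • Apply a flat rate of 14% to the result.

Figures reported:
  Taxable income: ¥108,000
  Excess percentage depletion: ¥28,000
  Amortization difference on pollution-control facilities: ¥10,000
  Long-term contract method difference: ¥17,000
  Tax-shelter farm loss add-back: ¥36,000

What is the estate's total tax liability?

Book-profits minimum tax:
  Adjusted income: ¥108,000 + ¥28,000 + ¥10,000 + ¥17,000 + ¥36,000 = ¥199,000
  Less exemption ¥102,000 → base ¥97,000
  ¥97,000 × 14% = ¥13,580

General income tax:
  ¥69,000 × 6% = ¥4,140
  ¥26,000 × 16% = ¥4,160
  ¥13,000 × 24% = ¥3,120
  → ¥11,420

¥13,580 > ¥11,420, so the book-profits minimum tax is the binding amount.

¥13,580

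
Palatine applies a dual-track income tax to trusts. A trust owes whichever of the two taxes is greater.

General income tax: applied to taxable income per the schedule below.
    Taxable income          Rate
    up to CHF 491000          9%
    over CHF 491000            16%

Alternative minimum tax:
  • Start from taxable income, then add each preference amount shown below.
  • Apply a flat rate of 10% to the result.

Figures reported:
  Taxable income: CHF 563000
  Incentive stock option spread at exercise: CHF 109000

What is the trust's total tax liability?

Alternative minimum tax:
  Adjusted income: CHF 563000 + CHF 109000 = CHF 672000
  CHF 672000 × 10% = CHF 67200

General income tax:
  CHF 491000 × 9% = CHF 44190
  CHF 72000 × 16% = CHF 11520
  → CHF 55710

CHF 67200 > CHF 55710, so the alternative minimum tax is the binding amount.

CHF 67200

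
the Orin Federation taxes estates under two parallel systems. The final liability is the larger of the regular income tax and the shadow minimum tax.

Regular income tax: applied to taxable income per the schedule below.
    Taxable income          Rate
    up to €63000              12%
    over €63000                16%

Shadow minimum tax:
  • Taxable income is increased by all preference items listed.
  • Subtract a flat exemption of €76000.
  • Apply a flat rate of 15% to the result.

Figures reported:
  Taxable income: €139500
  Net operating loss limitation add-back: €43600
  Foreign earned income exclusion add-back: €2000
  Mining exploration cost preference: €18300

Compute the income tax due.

Shadow minimum tax:
  Adjusted income: €139500 + €43600 + €2000 + €18300 = €203400
  Less exemption €76000 → base €127400
  €127400 × 15% = €19110

Regular income tax:
  €63000 × 12% = €7560
  €76500 × 16% = €12240
  → €19800

€19800 > €19110, so the regular income tax governs.

€19800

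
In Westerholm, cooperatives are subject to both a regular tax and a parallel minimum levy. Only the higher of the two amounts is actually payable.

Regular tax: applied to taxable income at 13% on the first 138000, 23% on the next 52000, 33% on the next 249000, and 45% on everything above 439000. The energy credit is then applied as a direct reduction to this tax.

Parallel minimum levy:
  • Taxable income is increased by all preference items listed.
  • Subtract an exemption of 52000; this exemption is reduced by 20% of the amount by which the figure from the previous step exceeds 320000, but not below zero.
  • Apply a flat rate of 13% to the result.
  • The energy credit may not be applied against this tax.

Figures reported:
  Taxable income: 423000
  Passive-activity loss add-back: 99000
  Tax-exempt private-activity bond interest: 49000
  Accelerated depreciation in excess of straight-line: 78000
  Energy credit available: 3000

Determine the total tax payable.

Regular tax:
  138000 × 13% = 17940
  52000 × 23% = 11960
  233000 × 33% = 76890
  → 106790
  Less energy credit 3000 → 103790

Parallel minimum levy:
  Adjusted income: 423000 + 99000 + 49000 + 78000 = 649000
  Exemption: 20% × (649000 − 320000) = 65800 ≥ 52000, so the exemption is fully phased out
  Base: 649000 − 0 = 649000
  649000 × 13% = 84370

103790 > 84370, so the regular tax governs.

103790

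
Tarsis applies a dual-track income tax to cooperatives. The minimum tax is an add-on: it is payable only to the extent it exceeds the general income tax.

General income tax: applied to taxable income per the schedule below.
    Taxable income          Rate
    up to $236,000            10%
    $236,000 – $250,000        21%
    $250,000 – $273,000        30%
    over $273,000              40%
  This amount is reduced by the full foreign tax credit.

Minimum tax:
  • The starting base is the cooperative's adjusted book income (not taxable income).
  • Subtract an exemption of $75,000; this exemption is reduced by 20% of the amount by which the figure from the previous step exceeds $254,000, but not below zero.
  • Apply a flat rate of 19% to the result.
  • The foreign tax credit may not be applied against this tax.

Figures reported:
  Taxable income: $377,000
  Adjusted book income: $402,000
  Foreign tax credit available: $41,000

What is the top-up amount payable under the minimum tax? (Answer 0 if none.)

$33,714

General income tax:
  $236,000 × 10% = $23,600
  $14,000 × 21% = $2,940
  $23,000 × 30% = $6,900
  $104,000 × 40% = $41,600
  → $75,040
  Less foreign tax credit $41,000 → $34,040

Minimum tax:
  Base (adjusted book income): $402,000
  Exemption: $75,000 − 20% × ($402,000 − $254,000) = $75,000 − $29,600 = $45,400
  Base: $402,000 − $45,400 = $356,600
  $356,600 × 19% = $67,754

Excess of minimum tax over general income tax: $67,754 − $34,040 = $33,714.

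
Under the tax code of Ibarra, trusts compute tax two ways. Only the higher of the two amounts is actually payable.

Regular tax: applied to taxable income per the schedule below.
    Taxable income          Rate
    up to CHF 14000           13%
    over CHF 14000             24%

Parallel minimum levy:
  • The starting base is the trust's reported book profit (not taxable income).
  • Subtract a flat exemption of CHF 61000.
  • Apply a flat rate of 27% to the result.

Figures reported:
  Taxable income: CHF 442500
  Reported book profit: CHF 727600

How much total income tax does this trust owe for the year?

CHF 179982

Parallel minimum levy:
  Base (reported book profit): CHF 727600
  Less exemption CHF 61000 → base CHF 666600
  CHF 666600 × 27% = CHF 179982

Regular tax:
  CHF 14000 × 13% = CHF 1820
  CHF 428500 × 24% = CHF 102840
  → CHF 104660

CHF 179982 > CHF 104660, so the parallel minimum levy is the binding amount.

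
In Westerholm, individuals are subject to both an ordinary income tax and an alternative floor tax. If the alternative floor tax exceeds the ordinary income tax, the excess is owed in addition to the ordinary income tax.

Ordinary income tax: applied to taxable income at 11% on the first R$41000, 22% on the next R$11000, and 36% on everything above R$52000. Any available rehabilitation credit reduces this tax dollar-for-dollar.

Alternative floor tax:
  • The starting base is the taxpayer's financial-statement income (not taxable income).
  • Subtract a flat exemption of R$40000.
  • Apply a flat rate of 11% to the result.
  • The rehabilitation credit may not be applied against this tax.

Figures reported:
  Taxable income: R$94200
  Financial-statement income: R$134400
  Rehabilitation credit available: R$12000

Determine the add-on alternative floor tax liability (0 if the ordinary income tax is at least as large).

Ordinary income tax:
  R$41000 × 11% = R$4510
  R$11000 × 22% = R$2420
  R$42200 × 36% = R$15192
  → R$22122
  Less rehabilitation credit R$12000 → R$10122

Alternative floor tax:
  Base (financial-statement income): R$134400
  Less exemption R$40000 → base R$94400
  R$94400 × 11% = R$10384

Excess of alternative floor tax over ordinary income tax: R$10384 − R$10122 = R$262.

R$262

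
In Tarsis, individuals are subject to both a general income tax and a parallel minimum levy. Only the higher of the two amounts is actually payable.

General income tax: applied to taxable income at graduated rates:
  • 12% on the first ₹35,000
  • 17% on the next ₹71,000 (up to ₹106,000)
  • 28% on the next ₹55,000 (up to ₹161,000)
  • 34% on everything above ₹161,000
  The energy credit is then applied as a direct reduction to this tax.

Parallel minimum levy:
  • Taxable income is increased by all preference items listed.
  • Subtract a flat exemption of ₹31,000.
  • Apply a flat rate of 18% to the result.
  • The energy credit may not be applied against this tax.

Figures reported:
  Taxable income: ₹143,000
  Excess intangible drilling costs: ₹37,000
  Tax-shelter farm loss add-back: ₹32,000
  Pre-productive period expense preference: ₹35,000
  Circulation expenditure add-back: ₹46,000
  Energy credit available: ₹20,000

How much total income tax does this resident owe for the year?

₹47,160

Parallel minimum levy:
  Adjusted income: ₹143,000 + ₹37,000 + ₹32,000 + ₹35,000 + ₹46,000 = ₹293,000
  Less exemption ₹31,000 → base ₹262,000
  ₹262,000 × 18% = ₹47,160

General income tax:
  ₹35,000 × 12% = ₹4,200
  ₹71,000 × 17% = ₹12,070
  ₹37,000 × 28% = ₹10,360
  → ₹26,630
  Less energy credit ₹20,000 → ₹6,630

₹47,160 > ₹6,630, so the parallel minimum levy is the binding amount.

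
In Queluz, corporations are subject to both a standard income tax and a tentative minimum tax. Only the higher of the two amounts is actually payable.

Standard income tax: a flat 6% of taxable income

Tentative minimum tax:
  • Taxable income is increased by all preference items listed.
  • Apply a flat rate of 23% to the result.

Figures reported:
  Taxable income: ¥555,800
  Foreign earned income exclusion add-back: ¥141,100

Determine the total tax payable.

¥160,287

Standard income tax:
  ¥555,800 × 6% = ¥33,348

Tentative minimum tax:
  Adjusted income: ¥555,800 + ¥141,100 = ¥696,900
  ¥696,900 × 23% = ¥160,287

¥160,287 > ¥33,348, so the tentative minimum tax is the binding amount.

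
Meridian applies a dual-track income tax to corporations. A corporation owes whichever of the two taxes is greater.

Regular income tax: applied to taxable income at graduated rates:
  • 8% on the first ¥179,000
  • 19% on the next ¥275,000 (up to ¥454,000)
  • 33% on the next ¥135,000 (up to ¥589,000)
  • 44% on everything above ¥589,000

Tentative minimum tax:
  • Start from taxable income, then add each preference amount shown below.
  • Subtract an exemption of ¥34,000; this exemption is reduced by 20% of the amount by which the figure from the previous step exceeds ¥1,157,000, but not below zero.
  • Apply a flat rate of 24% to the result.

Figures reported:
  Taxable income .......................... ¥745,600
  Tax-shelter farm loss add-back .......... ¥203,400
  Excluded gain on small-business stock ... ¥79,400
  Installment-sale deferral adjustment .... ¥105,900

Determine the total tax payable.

¥264,072

Regular income tax:
  ¥179,000 × 8% = ¥14,320
  ¥275,000 × 19% = ¥52,250
  ¥135,000 × 33% = ¥44,550
  ¥156,600 × 44% = ¥68,904
  → ¥180,024

Tentative minimum tax:
  Adjusted income: ¥745,600 + ¥203,400 + ¥79,400 + ¥105,900 = ¥1,134,300
  Exemption: ¥1,134,300 ≤ ¥1,157,000, so full ¥34,000 applies
  Base: ¥1,134,300 − ¥34,000 = ¥1,100,300
  ¥1,100,300 × 24% = ¥264,072

¥264,072 > ¥180,024, so the tentative minimum tax is the binding amount.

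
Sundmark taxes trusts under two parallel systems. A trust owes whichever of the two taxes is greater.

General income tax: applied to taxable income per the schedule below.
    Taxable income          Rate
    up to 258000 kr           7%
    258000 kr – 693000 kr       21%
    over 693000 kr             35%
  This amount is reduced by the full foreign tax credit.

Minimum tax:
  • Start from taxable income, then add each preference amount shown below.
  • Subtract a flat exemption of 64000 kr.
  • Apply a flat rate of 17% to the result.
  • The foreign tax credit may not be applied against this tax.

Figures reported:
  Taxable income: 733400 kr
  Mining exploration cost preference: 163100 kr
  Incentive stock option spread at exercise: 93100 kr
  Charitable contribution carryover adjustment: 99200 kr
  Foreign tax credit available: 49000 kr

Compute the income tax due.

General income tax:
  258000 kr × 7% = 18060 kr
  435000 kr × 21% = 91350 kr
  40400 kr × 35% = 14140 kr
  → 123550 kr
  Less foreign tax credit 49000 kr → 74550 kr

Minimum tax:
  Adjusted income: 733400 kr + 163100 kr + 93100 kr + 99200 kr = 1088800 kr
  Less exemption 64000 kr → base 1024800 kr
  1024800 kr × 17% = 174216 kr

174216 kr > 74550 kr, so the minimum tax is the binding amount.

174216 kr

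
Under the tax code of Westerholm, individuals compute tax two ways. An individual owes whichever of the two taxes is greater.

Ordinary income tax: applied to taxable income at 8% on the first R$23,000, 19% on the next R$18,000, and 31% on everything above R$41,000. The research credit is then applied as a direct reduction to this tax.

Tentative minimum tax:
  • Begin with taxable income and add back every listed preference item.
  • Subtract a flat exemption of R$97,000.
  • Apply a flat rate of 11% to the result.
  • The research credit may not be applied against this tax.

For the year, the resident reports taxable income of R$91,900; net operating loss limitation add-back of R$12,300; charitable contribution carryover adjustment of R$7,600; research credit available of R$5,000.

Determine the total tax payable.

Ordinary income tax:
  R$23,000 × 8% = R$1,840
  R$18,000 × 19% = R$3,420
  R$50,900 × 31% = R$15,779
  → R$21,039
  Less research credit R$5,000 → R$16,039

Tentative minimum tax:
  Adjusted income: R$91,900 + R$12,300 + R$7,600 = R$111,800
  Less exemption R$97,000 → base R$14,800
  R$14,800 × 11% = R$1,628

R$16,039 > R$1,628, so the ordinary income tax governs.

R$16,039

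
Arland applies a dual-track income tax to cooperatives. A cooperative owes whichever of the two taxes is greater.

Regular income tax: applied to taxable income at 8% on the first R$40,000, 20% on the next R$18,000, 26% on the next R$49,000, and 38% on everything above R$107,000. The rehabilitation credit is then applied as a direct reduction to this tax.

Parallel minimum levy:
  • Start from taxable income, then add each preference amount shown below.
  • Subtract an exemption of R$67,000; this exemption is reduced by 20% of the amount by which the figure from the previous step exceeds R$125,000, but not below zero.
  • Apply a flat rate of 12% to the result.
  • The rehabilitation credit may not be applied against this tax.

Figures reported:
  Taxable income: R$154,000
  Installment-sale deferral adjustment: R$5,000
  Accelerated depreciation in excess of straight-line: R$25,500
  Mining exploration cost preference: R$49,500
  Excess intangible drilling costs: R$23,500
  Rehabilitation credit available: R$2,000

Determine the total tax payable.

Parallel minimum levy:
  Adjusted income: R$154,000 + R$5,000 + R$25,500 + R$49,500 + R$23,500 = R$257,500
  Exemption: R$67,000 − 20% × (R$257,500 − R$125,000) = R$67,000 − R$26,500 = R$40,500
  Base: R$257,500 − R$40,500 = R$217,000
  R$217,000 × 12% = R$26,040

Regular income tax:
  R$40,000 × 8% = R$3,200
  R$18,000 × 20% = R$3,600
  R$49,000 × 26% = R$12,740
  R$47,000 × 38% = R$17,860
  → R$37,400
  Less rehabilitation credit R$2,000 → R$35,400

R$35,400 > R$26,040, so the regular income tax governs.

R$35,400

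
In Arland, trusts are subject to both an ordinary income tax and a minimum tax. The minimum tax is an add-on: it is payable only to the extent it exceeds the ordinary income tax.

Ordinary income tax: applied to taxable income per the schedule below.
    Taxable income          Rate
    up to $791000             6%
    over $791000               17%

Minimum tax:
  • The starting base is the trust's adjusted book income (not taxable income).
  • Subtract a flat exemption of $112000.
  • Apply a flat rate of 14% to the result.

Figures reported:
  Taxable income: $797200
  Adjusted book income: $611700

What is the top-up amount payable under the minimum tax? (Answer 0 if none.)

Minimum tax:
  Base (adjusted book income): $611700
  Less exemption $112000 → base $499700
  $499700 × 14% = $69958

Ordinary income tax:
  $791000 × 6% = $47460
  $6200 × 17% = $1054
  → $48514

Excess of minimum tax over ordinary income tax: $69958 − $48514 = $21444.

$21444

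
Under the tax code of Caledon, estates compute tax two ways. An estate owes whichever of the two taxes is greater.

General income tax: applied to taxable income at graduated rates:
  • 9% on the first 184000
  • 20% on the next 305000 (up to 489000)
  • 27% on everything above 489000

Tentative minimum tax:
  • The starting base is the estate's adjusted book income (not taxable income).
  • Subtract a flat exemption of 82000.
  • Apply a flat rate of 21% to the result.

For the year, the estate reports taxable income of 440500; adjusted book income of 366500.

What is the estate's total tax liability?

67860

General income tax:
  184000 × 9% = 16560
  256500 × 20% = 51300
  → 67860

Tentative minimum tax:
  Base (adjusted book income): 366500
  Less exemption 82000 → base 284500
  284500 × 21% = 59745

67860 > 59745, so the general income tax governs.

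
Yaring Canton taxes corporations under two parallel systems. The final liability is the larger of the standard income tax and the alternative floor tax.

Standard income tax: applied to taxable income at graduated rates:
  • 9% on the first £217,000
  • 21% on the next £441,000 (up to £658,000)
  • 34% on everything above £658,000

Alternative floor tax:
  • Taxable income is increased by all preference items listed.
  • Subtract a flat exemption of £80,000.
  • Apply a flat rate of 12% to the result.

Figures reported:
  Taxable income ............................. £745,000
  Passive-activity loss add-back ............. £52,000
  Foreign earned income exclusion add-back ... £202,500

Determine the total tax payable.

Alternative floor tax:
  Adjusted income: £745,000 + £52,000 + £202,500 = £999,500
  Less exemption £80,000 → base £919,500
  £919,500 × 12% = £110,340

Standard income tax:
  £217,000 × 9% = £19,530
  £441,000 × 21% = £92,610
  £87,000 × 34% = £29,580
  → £141,720

£141,720 > £110,340, so the standard income tax governs.

£141,720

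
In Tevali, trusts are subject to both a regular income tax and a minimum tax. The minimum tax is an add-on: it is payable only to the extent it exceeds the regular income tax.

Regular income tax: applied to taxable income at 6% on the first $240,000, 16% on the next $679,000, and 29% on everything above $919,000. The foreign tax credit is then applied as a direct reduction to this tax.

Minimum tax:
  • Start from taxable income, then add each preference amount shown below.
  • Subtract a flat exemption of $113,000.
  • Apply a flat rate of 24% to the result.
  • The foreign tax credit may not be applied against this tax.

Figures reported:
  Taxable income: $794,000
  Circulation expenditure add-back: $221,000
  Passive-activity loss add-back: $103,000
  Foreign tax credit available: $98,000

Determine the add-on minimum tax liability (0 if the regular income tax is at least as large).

Minimum tax:
  Adjusted income: $794,000 + $221,000 + $103,000 = $1,118,000
  Less exemption $113,000 → base $1,005,000
  $1,005,000 × 24% = $241,200

Regular income tax:
  $240,000 × 6% = $14,400
  $554,000 × 16% = $88,640
  → $103,040
  Less foreign tax credit $98,000 → $5,040

Excess of minimum tax over regular income tax: $241,200 − $5,040 = $236,160.

$236,160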